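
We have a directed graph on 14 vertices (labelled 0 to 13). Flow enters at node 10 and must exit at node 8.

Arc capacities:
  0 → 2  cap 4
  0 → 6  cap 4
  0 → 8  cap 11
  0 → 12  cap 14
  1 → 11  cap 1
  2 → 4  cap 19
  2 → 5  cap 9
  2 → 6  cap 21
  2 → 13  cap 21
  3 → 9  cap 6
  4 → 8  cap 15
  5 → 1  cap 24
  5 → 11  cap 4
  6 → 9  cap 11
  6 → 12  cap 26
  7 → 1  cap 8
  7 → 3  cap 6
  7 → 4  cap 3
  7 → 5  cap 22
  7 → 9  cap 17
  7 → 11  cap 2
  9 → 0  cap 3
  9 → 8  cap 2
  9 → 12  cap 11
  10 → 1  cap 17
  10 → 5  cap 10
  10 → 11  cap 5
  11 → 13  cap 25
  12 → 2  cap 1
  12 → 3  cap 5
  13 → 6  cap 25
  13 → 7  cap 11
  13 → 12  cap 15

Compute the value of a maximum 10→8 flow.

Maximum flow value: 9

augment #1: 10→11→13→6→9→8 bottleneck 2, total now 2
augment #2: 10→11→13→7→4→8 bottleneck 3, total now 5
augment #3: 10→1→11→13→6→9→0→8 bottleneck 1, total now 6
augment #4: 10→5→11→13→6→9→0→8 bottleneck 2, total now 8
augment #5: 10→5→11→13→12→2→4→8 bottleneck 1, total now 9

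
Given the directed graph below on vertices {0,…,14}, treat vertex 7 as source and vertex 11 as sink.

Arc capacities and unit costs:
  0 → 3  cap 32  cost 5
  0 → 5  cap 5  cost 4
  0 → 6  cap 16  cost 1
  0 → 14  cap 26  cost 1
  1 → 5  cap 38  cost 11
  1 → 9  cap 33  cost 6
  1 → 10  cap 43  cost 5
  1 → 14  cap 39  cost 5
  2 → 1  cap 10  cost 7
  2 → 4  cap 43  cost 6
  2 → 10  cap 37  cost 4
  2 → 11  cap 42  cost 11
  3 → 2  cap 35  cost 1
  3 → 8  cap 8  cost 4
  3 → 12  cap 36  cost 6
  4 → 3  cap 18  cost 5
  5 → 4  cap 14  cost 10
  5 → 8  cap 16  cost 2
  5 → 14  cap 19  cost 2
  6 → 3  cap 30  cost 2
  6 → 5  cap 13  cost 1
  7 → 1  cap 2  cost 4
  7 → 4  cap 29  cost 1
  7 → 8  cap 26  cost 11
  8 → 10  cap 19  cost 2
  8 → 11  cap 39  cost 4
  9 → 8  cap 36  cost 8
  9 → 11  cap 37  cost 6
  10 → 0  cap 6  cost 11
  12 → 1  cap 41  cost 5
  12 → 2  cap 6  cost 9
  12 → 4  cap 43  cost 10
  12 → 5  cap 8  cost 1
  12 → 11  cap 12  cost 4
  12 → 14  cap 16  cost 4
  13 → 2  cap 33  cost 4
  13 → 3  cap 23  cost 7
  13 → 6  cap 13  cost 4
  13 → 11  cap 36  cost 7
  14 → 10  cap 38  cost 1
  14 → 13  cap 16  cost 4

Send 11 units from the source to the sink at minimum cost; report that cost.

Minimum cost for 11 units: 157

shortest-cost path #1: 7→4→3→8→11 push 8 @ unit cost 14 (adds 112)
shortest-cost path #2: 7→8→11 push 3 @ unit cost 15 (adds 45)
total cost = 157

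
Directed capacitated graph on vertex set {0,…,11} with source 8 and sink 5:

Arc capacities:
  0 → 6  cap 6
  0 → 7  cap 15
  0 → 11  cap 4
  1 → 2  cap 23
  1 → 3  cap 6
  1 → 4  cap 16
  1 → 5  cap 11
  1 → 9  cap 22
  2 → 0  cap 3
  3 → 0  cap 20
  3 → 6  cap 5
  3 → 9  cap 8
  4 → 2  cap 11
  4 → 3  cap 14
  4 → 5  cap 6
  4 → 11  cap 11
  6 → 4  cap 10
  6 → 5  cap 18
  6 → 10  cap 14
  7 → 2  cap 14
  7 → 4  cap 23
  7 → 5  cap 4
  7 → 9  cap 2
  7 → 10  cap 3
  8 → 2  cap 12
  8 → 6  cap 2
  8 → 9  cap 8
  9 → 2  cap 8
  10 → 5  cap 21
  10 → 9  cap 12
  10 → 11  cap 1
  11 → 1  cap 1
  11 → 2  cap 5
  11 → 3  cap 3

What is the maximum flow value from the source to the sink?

Maximum flow value: 5

augment #1: 8→6→5 bottleneck 2, total now 2
augment #2: 8→2→0→6→5 bottleneck 3, total now 5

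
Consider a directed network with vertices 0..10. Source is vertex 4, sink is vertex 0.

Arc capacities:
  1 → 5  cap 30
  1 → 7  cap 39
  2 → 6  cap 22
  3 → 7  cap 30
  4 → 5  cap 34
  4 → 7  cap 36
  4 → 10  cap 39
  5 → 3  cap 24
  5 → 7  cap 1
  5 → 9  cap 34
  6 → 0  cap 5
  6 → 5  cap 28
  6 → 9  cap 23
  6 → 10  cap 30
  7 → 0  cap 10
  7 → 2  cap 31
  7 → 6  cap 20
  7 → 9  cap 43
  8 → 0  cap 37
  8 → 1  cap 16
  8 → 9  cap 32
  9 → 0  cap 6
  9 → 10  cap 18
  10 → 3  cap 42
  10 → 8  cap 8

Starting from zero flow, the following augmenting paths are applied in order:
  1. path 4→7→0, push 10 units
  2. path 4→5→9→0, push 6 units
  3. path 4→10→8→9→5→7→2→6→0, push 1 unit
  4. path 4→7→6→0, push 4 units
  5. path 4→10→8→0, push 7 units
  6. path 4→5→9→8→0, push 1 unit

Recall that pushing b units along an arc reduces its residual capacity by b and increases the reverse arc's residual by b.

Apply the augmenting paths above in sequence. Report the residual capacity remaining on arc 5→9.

Residual capacity of (5,9): 28

after path 1 (4→7→0, push 10): res(5,9)=34
after path 2 (4→5→9→0, push 6): res(5,9)=28
after path 3 (4→10→8→9→5→7→2→6→0, push 1): res(5,9)=29
after path 4 (4→7→6→0, push 4): res(5,9)=29
after path 5 (4→10→8→0, push 7): res(5,9)=29
after path 6 (4→5→9→8→0, push 1): res(5,9)=28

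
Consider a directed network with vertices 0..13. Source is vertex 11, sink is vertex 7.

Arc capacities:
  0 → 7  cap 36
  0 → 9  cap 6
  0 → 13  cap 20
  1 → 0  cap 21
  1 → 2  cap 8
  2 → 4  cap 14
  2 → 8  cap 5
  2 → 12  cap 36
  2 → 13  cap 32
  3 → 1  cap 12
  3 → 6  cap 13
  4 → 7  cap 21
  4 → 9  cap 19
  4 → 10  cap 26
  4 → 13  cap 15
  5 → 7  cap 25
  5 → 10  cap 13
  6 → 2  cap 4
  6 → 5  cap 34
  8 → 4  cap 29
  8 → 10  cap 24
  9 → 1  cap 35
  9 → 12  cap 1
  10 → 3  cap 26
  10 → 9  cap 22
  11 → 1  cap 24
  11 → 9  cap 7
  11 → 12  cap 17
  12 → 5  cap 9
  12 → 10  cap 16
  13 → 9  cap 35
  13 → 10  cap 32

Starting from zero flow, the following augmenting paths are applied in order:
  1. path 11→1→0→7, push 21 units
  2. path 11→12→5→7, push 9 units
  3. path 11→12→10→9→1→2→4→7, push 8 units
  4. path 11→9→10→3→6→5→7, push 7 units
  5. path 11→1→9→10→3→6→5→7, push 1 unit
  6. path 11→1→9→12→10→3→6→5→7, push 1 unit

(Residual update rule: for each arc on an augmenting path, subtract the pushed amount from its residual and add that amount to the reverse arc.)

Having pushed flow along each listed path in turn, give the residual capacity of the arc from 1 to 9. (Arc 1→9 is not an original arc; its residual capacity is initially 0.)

Residual capacity of (1,9): 6

after path 1 (11→1→0→7, push 21): res(1,9)=0
after path 2 (11→12→5→7, push 9): res(1,9)=0
after path 3 (11→12→10→9→1→2→4→7, push 8): res(1,9)=8
after path 4 (11→9→10→3→6→5→7, push 7): res(1,9)=8
after path 5 (11→1→9→10→3→6→5→7, push 1): res(1,9)=7
after path 6 (11→1→9→12→10→3→6→5→7, push 1): res(1,9)=6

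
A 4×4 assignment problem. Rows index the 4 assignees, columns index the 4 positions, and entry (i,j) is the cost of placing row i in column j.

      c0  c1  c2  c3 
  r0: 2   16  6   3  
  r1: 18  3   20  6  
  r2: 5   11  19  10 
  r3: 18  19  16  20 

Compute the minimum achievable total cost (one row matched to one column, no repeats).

Minimum assignment cost: 27

optimal assignment: row0→col3 (cost 3), row1→col1 (cost 3), row2→col0 (cost 5), row3→col2 (cost 16)
total = 3 + 3 + 5 + 16 = 27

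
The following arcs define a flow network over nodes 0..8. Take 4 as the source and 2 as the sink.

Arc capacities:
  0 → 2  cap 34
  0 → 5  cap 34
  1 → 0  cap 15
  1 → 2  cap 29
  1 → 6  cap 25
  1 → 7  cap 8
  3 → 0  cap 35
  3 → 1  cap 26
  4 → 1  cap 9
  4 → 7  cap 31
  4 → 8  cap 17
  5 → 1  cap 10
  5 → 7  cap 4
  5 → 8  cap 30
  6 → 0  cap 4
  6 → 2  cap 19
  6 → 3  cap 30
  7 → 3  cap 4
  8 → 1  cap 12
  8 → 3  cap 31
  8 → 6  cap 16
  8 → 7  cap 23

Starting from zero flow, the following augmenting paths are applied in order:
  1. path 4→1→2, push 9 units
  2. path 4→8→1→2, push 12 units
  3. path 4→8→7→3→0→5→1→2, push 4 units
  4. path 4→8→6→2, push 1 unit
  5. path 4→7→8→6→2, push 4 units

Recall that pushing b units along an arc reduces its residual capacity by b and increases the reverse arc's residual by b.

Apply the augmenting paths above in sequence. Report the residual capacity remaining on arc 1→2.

Residual capacity of (1,2): 4

after path 1 (4→1→2, push 9): res(1,2)=20
after path 2 (4→8→1→2, push 12): res(1,2)=8
after path 3 (4→8→7→3→0→5→1→2, push 4): res(1,2)=4
after path 4 (4→8→6→2, push 1): res(1,2)=4
after path 5 (4→7→8→6→2, push 4): res(1,2)=4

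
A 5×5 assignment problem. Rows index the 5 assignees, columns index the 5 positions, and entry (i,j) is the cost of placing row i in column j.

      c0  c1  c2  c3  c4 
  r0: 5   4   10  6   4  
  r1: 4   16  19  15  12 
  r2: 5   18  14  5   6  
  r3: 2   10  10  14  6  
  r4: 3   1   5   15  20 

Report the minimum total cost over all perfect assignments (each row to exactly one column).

Minimum assignment cost: 24

one of 2 optimal assignments: row0→col1 (cost 4), row1→col0 (cost 4), row2→col3 (cost 5), row3→col4 (cost 6), row4→col2 (cost 5)
total = 4 + 4 + 5 + 6 + 5 = 24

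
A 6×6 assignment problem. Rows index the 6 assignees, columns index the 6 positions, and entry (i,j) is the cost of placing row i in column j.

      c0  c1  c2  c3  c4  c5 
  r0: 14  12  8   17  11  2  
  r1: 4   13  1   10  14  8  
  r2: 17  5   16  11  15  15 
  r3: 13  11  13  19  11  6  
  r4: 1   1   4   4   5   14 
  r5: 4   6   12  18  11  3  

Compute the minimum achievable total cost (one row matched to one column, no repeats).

optimal assignment: row0→col5 (cost 2), row1→col2 (cost 1), row2→col1 (cost 5), row3→col4 (cost 11), row4→col3 (cost 4), row5→col0 (cost 4)
total = 2 + 1 + 5 + 11 + 4 + 4 = 27

Minimum assignment cost: 27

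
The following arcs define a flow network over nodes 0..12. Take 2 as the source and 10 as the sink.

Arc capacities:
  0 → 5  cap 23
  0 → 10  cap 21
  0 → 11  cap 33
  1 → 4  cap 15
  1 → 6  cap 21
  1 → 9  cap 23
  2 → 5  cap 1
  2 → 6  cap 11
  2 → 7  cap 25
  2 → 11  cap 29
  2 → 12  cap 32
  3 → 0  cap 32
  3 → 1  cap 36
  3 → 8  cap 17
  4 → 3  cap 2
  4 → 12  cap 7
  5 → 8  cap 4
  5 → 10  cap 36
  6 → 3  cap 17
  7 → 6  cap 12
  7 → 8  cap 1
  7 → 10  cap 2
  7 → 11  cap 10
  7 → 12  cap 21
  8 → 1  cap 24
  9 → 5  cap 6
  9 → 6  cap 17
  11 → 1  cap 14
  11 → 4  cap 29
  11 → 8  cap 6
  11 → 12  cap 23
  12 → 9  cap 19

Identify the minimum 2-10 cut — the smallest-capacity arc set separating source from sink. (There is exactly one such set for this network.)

Min-cut arcs: {(2,5), (4,3), (6,3), (7,10), (9,5)} (total capacity 28)

augment #1: 2→5→10 push 1
augment #2: 2→7→10 push 2
augment #3: 2→6→3→0→10 push 11
augment #4: 2→12→9→5→10 push 6
augment #5: 2→7→6→3→0→10 push 6
augment #6: 2→11→4→3→0→10 push 2
max flow = 28; residual-reachable set from 2 gives S-side
cut edges (S→T): {(2,5), (4,3), (6,3), (7,10), (9,5)} total cap 28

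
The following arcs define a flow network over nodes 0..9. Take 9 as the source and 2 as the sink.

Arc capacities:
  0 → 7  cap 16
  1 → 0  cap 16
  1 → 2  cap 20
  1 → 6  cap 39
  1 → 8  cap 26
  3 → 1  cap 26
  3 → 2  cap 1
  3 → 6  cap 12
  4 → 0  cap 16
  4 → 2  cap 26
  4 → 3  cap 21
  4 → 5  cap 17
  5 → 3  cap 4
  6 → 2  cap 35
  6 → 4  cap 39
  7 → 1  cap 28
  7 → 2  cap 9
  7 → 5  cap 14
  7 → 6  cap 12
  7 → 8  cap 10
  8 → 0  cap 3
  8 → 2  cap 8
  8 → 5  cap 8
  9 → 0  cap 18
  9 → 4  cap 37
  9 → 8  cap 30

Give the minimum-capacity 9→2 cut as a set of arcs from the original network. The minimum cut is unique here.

Min-cut arcs: {(0,7), (5,3), (8,2), (9,4)} (total capacity 65)

augment #1: 9→4→2 push 26
augment #2: 9→8→2 push 8
augment #3: 9→0→7→2 push 9
augment #4: 9→4→3→2 push 1
augment #5: 9→0→7→1→2 push 7
augment #6: 9→4→3→1→2 push 10
augment #7: 9→8→5→3→1→2 push 3
augment #8: 9→8→5→3→6→2 push 1
max flow = 65; residual-reachable set from 9 gives S-side
cut edges (S→T): {(0,7), (5,3), (8,2), (9,4)} total cap 65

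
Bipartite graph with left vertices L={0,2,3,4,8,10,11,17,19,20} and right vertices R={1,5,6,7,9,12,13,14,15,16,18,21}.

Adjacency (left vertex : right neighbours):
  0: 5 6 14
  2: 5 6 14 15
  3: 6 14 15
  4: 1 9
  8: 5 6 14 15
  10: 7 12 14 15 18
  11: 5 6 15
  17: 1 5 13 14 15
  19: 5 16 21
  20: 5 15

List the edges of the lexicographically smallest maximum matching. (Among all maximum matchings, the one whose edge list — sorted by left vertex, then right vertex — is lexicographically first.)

Lex-smallest maximum matching: {(0,5), (2,6), (3,14), (4,1), (8,15), (10,7), (17,13), (19,16)}

|M| = 8 (so the lex-smallest maximum matching has 8 edges)
process left vertices in ascending order; for each, take the smallest-labelled available neighbour that still permits 8 edges overall, or leave it unmatched if none does
lex-smallest matching: {0-5, 2-6, 3-14, 4-1, 8-15, 10-7, 17-13, 19-16}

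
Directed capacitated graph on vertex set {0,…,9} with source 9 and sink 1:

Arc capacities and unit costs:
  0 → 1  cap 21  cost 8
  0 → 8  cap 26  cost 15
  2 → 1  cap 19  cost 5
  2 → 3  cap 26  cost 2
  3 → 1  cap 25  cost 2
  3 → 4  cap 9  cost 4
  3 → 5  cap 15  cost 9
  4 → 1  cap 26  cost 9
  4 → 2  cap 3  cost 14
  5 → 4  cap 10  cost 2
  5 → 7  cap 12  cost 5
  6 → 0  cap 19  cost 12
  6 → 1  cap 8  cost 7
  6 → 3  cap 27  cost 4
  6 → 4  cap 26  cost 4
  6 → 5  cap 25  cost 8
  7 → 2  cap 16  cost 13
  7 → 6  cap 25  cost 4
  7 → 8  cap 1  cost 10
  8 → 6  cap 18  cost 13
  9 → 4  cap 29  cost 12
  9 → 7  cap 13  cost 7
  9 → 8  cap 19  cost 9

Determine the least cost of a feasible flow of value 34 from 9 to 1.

shortest-cost path #1: 9→7→6→3→1 push 13 @ unit cost 17 (adds 221)
shortest-cost path #2: 9→4→1 push 21 @ unit cost 21 (adds 441)
total cost = 662

Minimum cost for 34 units: 662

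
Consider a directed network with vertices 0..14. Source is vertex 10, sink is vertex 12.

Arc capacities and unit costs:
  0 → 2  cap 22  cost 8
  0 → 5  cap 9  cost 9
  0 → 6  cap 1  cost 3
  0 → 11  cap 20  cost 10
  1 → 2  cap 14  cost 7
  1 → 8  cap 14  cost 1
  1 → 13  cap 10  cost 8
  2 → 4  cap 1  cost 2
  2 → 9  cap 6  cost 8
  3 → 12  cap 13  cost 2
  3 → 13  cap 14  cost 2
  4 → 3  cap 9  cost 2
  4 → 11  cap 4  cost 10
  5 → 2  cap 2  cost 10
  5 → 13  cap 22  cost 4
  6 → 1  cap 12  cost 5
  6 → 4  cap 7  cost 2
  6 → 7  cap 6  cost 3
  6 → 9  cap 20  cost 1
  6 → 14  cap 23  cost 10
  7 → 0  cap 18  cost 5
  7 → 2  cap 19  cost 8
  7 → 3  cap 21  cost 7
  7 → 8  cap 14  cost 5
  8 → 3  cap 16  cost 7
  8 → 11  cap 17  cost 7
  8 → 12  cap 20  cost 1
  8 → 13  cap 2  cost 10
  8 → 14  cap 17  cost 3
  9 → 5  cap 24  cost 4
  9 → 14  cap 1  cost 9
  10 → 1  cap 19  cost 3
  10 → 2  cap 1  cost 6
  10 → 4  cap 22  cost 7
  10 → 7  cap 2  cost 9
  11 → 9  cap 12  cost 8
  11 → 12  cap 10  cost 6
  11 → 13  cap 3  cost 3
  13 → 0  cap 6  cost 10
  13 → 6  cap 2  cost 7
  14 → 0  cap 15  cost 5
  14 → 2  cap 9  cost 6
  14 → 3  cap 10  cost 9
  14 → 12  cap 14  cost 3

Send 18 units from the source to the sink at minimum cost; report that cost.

Minimum cost for 18 units: 114

shortest-cost path #1: 10→1→8→12 push 14 @ unit cost 5 (adds 70)
shortest-cost path #2: 10→4→3→12 push 4 @ unit cost 11 (adds 44)
total cost = 114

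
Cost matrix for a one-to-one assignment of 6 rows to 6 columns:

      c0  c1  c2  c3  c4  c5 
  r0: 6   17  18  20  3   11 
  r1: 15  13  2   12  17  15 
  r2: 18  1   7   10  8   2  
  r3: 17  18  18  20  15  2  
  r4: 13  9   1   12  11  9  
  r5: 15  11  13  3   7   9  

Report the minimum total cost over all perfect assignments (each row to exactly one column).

Minimum assignment cost: 24

optimal assignment: row0→col4 (cost 3), row1→col2 (cost 2), row2→col1 (cost 1), row3→col5 (cost 2), row4→col0 (cost 13), row5→col3 (cost 3)
total = 3 + 2 + 1 + 2 + 13 + 3 = 24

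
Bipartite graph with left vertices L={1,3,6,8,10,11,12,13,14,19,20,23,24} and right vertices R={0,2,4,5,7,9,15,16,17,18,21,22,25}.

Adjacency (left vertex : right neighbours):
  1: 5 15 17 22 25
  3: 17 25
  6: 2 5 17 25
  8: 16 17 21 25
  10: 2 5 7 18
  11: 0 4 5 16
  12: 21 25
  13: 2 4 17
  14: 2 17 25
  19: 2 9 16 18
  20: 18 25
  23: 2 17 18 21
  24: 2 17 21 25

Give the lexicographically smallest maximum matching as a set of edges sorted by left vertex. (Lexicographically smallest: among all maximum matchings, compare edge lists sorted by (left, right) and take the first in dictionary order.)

Lex-smallest maximum matching: {(1,15), (3,17), (6,5), (8,16), (10,7), (11,0), (12,21), (13,4), (14,2), (19,9), (20,18), (24,25)}

|M| = 12 (so the lex-smallest maximum matching has 12 edges)
process left vertices in ascending order; for each, take the smallest-labelled available neighbour that still permits 12 edges overall, or leave it unmatched if none does
lex-smallest matching: {1-15, 3-17, 6-5, 8-16, 10-7, 11-0, 12-21, 13-4, 14-2, 19-9, 20-18, 24-25}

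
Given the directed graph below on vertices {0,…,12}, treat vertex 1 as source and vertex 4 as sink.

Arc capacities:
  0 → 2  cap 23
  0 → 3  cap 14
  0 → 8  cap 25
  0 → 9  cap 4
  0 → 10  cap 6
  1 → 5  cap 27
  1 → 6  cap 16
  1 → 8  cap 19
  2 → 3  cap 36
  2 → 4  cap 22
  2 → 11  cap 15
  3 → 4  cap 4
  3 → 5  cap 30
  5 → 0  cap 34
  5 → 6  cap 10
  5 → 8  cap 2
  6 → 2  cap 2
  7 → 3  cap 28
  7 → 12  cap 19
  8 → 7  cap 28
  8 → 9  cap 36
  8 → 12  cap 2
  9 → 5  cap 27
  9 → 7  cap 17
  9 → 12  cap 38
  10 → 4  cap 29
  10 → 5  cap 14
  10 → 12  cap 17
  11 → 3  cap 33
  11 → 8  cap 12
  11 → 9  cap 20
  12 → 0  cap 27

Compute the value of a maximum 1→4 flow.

Maximum flow value: 32

augment #1: 1→6→2→4 bottleneck 2, total now 2
augment #2: 1→5→0→2→4 bottleneck 20, total now 22
augment #3: 1→5→0→3→4 bottleneck 4, total now 26
augment #4: 1→5→0→10→4 bottleneck 3, total now 29
augment #5: 1→8→12→0→10→4 bottleneck 2, total now 31
augment #6: 1→8→7→3→0→10→4 bottleneck 1, total now 32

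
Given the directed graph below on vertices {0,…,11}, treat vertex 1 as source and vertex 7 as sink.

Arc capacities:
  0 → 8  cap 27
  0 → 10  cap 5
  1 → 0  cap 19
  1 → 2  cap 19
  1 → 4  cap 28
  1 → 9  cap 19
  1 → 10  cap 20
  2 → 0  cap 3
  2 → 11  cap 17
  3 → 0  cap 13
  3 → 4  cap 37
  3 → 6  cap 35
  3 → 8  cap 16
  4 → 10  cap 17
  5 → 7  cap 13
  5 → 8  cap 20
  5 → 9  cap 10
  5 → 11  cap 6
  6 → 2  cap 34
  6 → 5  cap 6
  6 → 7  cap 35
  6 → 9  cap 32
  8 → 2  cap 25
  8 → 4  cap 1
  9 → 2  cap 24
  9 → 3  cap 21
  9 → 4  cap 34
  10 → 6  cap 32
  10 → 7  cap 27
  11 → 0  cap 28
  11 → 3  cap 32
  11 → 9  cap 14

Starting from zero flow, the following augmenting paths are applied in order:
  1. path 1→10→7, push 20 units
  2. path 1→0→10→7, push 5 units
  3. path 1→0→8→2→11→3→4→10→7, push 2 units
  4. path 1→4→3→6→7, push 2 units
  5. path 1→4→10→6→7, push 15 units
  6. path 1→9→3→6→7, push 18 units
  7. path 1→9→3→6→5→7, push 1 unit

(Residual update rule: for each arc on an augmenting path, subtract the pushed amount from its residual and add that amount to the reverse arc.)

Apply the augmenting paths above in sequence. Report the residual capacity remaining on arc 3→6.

after path 1 (1→10→7, push 20): res(3,6)=35
after path 2 (1→0→10→7, push 5): res(3,6)=35
after path 3 (1→0→8→2→11→3→4→10→7, push 2): res(3,6)=35
after path 4 (1→4→3→6→7, push 2): res(3,6)=33
after path 5 (1→4→10→6→7, push 15): res(3,6)=33
after path 6 (1→9→3→6→7, push 18): res(3,6)=15
after path 7 (1→9→3→6→5→7, push 1): res(3,6)=14

Residual capacity of (3,6): 14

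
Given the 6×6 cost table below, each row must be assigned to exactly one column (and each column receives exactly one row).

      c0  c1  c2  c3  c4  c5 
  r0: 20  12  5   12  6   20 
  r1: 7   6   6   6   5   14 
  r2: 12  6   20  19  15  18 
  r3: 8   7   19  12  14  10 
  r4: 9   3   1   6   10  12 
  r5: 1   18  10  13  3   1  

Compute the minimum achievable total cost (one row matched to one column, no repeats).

optimal assignment: row0→col4 (cost 6), row1→col3 (cost 6), row2→col1 (cost 6), row3→col0 (cost 8), row4→col2 (cost 1), row5→col5 (cost 1)
total = 6 + 6 + 6 + 8 + 1 + 1 = 28

Minimum assignment cost: 28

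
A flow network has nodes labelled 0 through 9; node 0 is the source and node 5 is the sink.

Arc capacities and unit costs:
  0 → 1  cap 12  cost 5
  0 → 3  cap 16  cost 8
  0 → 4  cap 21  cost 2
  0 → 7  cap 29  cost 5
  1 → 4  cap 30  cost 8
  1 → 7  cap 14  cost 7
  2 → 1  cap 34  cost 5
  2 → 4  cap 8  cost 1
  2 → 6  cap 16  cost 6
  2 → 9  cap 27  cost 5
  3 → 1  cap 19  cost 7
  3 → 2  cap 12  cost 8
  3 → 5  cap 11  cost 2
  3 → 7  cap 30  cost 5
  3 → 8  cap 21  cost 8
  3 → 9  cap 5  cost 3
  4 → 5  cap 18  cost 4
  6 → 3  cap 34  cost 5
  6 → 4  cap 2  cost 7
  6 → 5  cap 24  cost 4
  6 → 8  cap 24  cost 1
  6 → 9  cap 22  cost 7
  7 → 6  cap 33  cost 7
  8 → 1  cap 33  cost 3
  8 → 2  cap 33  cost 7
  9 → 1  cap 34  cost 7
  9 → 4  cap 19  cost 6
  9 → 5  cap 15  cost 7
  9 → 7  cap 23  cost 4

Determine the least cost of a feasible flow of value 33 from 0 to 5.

shortest-cost path #1: 0→4→5 push 18 @ unit cost 6 (adds 108)
shortest-cost path #2: 0→3→5 push 11 @ unit cost 10 (adds 110)
shortest-cost path #3: 0→7→6→5 push 4 @ unit cost 16 (adds 64)
total cost = 282

Minimum cost for 33 units: 282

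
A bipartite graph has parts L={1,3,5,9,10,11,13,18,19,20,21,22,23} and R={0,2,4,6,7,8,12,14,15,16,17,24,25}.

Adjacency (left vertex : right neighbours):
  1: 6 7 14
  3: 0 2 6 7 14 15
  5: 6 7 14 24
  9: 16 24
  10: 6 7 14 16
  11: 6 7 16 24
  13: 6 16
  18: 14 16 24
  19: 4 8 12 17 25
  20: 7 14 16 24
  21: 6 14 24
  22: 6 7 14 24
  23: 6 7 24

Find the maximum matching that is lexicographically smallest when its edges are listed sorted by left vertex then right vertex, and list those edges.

|M| = 7 (so the lex-smallest maximum matching has 7 edges)
process left vertices in ascending order; for each, take the smallest-labelled available neighbour that still permits 7 edges overall, or leave it unmatched if none does
lex-smallest matching: {1-6, 3-0, 5-7, 9-16, 10-14, 11-24, 19-4}

Lex-smallest maximum matching: {(1,6), (3,0), (5,7), (9,16), (10,14), (11,24), (19,4)}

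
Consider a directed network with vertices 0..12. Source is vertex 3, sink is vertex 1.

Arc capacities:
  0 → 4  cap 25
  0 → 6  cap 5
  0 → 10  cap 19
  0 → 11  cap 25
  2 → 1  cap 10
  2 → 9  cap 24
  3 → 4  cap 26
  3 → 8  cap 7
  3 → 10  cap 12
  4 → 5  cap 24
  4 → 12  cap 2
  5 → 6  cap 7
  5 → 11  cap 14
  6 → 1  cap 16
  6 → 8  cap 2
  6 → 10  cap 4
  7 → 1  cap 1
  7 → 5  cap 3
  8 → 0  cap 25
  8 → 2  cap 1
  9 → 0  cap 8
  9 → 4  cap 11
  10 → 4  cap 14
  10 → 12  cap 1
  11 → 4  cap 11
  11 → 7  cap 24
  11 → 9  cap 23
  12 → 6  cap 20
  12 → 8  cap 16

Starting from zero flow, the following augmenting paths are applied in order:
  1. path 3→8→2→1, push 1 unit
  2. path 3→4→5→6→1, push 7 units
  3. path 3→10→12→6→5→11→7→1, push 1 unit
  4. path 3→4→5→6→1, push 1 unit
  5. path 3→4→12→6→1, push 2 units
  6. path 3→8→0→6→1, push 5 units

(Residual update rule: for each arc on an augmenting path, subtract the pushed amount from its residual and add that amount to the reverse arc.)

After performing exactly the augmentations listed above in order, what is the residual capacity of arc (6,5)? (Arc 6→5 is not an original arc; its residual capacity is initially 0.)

after path 1 (3→8→2→1, push 1): res(6,5)=0
after path 2 (3→4→5→6→1, push 7): res(6,5)=7
after path 3 (3→10→12→6→5→11→7→1, push 1): res(6,5)=6
after path 4 (3→4→5→6→1, push 1): res(6,5)=7
after path 5 (3→4→12→6→1, push 2): res(6,5)=7
after path 6 (3→8→0→6→1, push 5): res(6,5)=7

Residual capacity of (6,5): 7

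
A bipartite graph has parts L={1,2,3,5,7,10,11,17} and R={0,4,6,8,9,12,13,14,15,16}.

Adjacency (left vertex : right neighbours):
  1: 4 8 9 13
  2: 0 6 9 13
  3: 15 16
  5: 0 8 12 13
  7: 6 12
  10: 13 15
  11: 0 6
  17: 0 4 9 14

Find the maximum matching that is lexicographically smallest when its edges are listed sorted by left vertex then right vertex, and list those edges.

|M| = 8 (so the lex-smallest maximum matching has 8 edges)
process left vertices in ascending order; for each, take the smallest-labelled available neighbour that still permits 8 edges overall, or leave it unmatched if none does
lex-smallest matching: {1-4, 2-0, 3-15, 5-8, 7-12, 10-13, 11-6, 17-9}

Lex-smallest maximum matching: {(1,4), (2,0), (3,15), (5,8), (7,12), (10,13), (11,6), (17,9)}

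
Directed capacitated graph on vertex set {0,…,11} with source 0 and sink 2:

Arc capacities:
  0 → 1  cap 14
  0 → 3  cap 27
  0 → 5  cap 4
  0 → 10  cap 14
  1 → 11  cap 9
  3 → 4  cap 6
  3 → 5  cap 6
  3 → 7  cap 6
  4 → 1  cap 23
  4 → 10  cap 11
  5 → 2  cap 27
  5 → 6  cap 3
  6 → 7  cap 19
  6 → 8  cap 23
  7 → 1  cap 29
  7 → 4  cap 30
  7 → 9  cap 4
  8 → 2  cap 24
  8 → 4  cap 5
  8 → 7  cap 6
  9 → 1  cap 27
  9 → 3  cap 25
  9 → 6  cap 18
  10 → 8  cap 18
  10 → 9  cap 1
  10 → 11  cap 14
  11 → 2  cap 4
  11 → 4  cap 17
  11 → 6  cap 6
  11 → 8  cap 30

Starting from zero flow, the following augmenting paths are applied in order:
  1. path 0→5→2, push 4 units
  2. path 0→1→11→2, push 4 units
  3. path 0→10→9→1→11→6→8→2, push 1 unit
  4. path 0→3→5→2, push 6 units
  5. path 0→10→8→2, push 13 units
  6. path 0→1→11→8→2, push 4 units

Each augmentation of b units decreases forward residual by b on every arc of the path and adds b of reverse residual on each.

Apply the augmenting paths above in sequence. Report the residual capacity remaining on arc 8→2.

after path 1 (0→5→2, push 4): res(8,2)=24
after path 2 (0→1→11→2, push 4): res(8,2)=24
after path 3 (0→10→9→1→11→6→8→2, push 1): res(8,2)=23
after path 4 (0→3→5→2, push 6): res(8,2)=23
after path 5 (0→10→8→2, push 13): res(8,2)=10
after path 6 (0→1→11→8→2, push 4): res(8,2)=6

Residual capacity of (8,2): 6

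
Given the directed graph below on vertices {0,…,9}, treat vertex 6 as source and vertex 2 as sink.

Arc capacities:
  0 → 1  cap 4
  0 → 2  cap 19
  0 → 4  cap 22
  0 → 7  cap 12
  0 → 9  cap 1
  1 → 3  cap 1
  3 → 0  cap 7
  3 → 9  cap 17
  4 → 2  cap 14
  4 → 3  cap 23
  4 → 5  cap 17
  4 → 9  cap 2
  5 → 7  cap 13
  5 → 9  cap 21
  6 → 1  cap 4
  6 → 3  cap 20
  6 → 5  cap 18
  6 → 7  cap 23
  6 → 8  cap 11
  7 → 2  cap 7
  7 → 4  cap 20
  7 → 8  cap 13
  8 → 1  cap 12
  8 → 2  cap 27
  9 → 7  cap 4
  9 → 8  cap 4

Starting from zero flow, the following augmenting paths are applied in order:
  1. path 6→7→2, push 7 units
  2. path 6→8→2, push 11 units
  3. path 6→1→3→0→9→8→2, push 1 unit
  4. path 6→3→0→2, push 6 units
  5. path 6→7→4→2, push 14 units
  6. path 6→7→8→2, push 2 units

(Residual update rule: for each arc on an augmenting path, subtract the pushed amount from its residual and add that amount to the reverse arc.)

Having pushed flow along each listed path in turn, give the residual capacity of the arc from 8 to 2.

after path 1 (6→7→2, push 7): res(8,2)=27
after path 2 (6→8→2, push 11): res(8,2)=16
after path 3 (6→1→3→0→9→8→2, push 1): res(8,2)=15
after path 4 (6→3→0→2, push 6): res(8,2)=15
after path 5 (6→7→4→2, push 14): res(8,2)=15
after path 6 (6→7→8→2, push 2): res(8,2)=13

Residual capacity of (8,2): 13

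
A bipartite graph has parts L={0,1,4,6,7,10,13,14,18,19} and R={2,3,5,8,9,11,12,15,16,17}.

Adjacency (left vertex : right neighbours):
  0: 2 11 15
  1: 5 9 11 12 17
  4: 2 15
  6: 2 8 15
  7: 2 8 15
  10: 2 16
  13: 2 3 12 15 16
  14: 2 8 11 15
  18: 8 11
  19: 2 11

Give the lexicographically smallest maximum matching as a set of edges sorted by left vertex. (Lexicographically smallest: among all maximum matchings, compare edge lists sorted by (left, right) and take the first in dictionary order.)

Lex-smallest maximum matching: {(0,2), (1,5), (4,15), (6,8), (10,16), (13,3), (14,11)}

|M| = 7 (so the lex-smallest maximum matching has 7 edges)
process left vertices in ascending order; for each, take the smallest-labelled available neighbour that still permits 7 edges overall, or leave it unmatched if none does
lex-smallest matching: {0-2, 1-5, 4-15, 6-8, 10-16, 13-3, 14-11}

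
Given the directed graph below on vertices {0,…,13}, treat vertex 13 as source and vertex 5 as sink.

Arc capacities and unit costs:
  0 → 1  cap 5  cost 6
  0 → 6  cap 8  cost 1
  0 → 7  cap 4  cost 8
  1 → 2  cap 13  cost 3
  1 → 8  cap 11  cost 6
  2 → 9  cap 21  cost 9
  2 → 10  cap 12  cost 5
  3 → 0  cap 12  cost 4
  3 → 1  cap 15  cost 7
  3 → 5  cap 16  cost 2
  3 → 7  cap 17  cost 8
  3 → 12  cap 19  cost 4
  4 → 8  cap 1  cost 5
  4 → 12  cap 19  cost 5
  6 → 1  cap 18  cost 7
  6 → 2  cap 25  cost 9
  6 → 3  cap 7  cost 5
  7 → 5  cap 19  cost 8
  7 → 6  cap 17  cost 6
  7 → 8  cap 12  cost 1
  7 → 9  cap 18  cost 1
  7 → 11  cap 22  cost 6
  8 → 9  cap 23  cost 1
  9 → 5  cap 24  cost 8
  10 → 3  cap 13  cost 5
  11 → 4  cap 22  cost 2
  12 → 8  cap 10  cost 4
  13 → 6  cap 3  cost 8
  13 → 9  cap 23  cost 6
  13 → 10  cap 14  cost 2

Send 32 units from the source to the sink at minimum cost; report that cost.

Minimum cost for 32 units: 383

shortest-cost path #1: 13→10→3→5 push 13 @ unit cost 9 (adds 117)
shortest-cost path #2: 13→9→5 push 19 @ unit cost 14 (adds 266)
total cost = 383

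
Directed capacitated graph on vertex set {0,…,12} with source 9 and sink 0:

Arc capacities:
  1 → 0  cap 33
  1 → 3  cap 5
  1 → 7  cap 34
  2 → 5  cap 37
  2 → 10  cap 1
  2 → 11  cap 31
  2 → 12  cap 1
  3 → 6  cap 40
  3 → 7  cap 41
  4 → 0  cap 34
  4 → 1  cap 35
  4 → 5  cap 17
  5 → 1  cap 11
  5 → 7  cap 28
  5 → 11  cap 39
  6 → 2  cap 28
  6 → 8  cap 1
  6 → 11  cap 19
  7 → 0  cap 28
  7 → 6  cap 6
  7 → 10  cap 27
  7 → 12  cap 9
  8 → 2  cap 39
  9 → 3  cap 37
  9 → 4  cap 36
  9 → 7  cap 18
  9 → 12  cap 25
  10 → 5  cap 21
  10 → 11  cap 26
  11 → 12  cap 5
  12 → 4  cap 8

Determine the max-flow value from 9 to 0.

Maximum flow value: 83

augment #1: 9→4→0 bottleneck 34, total now 34
augment #2: 9→7→0 bottleneck 18, total now 52
augment #3: 9→3→7→0 bottleneck 10, total now 62
augment #4: 9→4→1→0 bottleneck 2, total now 64
augment #5: 9→12→4→1→0 bottleneck 8, total now 72
augment #6: 9→3→6→2→5→1→0 bottleneck 11, total now 83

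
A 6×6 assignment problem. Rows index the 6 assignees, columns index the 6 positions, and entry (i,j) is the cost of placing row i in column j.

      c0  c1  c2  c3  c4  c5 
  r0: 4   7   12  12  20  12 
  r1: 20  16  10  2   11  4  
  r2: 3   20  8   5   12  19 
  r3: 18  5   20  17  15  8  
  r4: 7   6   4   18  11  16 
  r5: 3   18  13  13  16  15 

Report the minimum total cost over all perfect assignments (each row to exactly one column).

optimal assignment: row0→col1 (cost 7), row1→col3 (cost 2), row2→col4 (cost 12), row3→col5 (cost 8), row4→col2 (cost 4), row5→col0 (cost 3)
total = 7 + 2 + 12 + 8 + 4 + 3 = 36

Minimum assignment cost: 36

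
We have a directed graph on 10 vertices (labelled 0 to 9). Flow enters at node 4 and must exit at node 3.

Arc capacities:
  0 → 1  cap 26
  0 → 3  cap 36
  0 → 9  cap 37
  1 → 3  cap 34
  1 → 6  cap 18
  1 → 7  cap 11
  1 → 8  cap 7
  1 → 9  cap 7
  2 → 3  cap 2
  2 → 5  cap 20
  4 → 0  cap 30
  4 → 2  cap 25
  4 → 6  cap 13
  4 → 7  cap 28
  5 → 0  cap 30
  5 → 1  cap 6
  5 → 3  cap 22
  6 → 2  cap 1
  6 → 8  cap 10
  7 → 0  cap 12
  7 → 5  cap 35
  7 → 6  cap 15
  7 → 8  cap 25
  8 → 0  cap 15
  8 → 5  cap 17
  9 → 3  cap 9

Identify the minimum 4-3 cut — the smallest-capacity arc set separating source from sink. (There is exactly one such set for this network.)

augment #1: 4→0→3 push 30
augment #2: 4→2→3 push 2
augment #3: 4→2→5→3 push 20
augment #4: 4→7→0→3 push 6
augment #5: 4→7→5→3 push 2
augment #6: 4→7→0→1→3 push 6
augment #7: 4→7→5→1→3 push 6
augment #8: 4→6→8→0→1→3 push 10
augment #9: 4→7→5→0→1→3 push 8
max flow = 90; residual-reachable set from 4 gives S-side
cut edges (S→T): {(2,3), (2,5), (4,0), (4,7), (6,8)} total cap 90

Min-cut arcs: {(2,3), (2,5), (4,0), (4,7), (6,8)} (total capacity 90)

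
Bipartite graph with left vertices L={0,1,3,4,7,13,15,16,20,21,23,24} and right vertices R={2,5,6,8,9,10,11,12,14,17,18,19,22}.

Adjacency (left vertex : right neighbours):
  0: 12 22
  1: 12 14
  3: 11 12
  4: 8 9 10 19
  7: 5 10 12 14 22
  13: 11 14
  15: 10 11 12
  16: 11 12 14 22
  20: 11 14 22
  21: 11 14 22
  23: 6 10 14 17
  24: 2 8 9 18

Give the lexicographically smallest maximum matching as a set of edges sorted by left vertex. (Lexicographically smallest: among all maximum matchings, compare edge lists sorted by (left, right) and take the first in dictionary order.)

|M| = 9 (so the lex-smallest maximum matching has 9 edges)
process left vertices in ascending order; for each, take the smallest-labelled available neighbour that still permits 9 edges overall, or leave it unmatched if none does
lex-smallest matching: {0-12, 1-14, 3-11, 4-8, 7-5, 15-10, 16-22, 23-6, 24-2}

Lex-smallest maximum matching: {(0,12), (1,14), (3,11), (4,8), (7,5), (15,10), (16,22), (23,6), (24,2)}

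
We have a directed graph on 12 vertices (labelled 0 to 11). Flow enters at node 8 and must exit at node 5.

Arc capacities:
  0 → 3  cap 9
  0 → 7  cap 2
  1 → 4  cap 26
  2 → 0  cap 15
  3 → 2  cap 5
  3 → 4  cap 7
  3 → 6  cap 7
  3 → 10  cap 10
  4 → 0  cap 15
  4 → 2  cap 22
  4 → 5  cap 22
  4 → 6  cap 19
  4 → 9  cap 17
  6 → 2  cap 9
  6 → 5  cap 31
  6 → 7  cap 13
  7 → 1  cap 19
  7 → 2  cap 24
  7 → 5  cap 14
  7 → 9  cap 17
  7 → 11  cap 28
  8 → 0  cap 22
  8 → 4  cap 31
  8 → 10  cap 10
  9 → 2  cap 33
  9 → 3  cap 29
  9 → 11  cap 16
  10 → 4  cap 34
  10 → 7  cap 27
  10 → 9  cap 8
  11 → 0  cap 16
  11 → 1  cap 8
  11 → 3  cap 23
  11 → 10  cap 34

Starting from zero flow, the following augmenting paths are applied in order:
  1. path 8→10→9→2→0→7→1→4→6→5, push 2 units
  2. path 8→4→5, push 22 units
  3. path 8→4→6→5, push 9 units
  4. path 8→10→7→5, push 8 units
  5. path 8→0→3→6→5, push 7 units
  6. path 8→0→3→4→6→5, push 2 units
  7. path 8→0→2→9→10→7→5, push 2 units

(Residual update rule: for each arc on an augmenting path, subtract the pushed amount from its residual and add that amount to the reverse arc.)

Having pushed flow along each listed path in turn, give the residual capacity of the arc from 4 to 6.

Residual capacity of (4,6): 6

after path 1 (8→10→9→2→0→7→1→4→6→5, push 2): res(4,6)=17
after path 2 (8→4→5, push 22): res(4,6)=17
after path 3 (8→4→6→5, push 9): res(4,6)=8
after path 4 (8→10→7→5, push 8): res(4,6)=8
after path 5 (8→0→3→6→5, push 7): res(4,6)=8
after path 6 (8→0→3→4→6→5, push 2): res(4,6)=6
after path 7 (8→0→2→9→10→7→5, push 2): res(4,6)=6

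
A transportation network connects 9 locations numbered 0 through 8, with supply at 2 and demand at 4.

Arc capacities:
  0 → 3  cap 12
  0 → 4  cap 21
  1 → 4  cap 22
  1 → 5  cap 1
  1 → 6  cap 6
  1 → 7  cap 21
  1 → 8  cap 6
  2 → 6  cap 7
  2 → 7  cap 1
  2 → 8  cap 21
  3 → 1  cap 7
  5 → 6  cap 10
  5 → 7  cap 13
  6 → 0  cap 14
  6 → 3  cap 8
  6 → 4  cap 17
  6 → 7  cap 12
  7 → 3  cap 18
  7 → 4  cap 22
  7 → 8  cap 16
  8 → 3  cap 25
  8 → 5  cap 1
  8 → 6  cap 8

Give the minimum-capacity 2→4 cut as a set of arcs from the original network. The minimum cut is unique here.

augment #1: 2→6→4 push 7
augment #2: 2→7→4 push 1
augment #3: 2→8→6→4 push 8
augment #4: 2→8→3→1→4 push 7
augment #5: 2→8→5→6→4 push 1
max flow = 24; residual-reachable set from 2 gives S-side
cut edges (S→T): {(2,6), (2,7), (3,1), (8,5), (8,6)} total cap 24

Min-cut arcs: {(2,6), (2,7), (3,1), (8,5), (8,6)} (total capacity 24)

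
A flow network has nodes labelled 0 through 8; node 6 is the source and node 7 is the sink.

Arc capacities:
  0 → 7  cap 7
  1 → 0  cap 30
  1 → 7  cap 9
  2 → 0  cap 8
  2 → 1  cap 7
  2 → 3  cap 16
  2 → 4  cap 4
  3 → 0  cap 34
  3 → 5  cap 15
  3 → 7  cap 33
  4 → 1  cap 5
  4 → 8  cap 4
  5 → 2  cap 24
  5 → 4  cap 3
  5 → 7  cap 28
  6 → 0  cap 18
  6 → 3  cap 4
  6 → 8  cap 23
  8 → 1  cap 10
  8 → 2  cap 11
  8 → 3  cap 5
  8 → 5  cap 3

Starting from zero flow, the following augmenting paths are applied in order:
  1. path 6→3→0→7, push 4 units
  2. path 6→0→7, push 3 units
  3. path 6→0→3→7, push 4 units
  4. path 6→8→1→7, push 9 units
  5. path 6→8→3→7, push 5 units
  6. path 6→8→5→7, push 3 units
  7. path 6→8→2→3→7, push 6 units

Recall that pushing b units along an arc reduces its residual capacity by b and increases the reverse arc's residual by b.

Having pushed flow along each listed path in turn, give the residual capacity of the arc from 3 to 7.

Residual capacity of (3,7): 18

after path 1 (6→3→0→7, push 4): res(3,7)=33
after path 2 (6→0→7, push 3): res(3,7)=33
after path 3 (6→0→3→7, push 4): res(3,7)=29
after path 4 (6→8→1→7, push 9): res(3,7)=29
after path 5 (6→8→3→7, push 5): res(3,7)=24
after path 6 (6→8→5→7, push 3): res(3,7)=24
after path 7 (6→8→2→3→7, push 6): res(3,7)=18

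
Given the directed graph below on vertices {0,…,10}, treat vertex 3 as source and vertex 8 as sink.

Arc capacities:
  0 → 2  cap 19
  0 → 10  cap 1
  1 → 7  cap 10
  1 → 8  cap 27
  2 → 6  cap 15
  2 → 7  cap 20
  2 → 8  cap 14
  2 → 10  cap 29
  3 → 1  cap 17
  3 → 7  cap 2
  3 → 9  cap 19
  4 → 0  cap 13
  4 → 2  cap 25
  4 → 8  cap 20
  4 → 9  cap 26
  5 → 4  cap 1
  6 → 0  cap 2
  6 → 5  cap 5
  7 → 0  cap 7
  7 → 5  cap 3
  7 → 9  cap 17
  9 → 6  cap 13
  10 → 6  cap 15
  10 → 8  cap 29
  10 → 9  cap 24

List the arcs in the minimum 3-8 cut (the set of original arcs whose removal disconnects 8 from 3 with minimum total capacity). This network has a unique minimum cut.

augment #1: 3→1→8 push 17
augment #2: 3→7→0→2→8 push 2
augment #3: 3→9→6→0→2→8 push 2
augment #4: 3→9→6→5→4→8 push 1
max flow = 22; residual-reachable set from 3 gives S-side
cut edges (S→T): {(3,1), (3,7), (5,4), (6,0)} total cap 22

Min-cut arcs: {(3,1), (3,7), (5,4), (6,0)} (total capacity 22)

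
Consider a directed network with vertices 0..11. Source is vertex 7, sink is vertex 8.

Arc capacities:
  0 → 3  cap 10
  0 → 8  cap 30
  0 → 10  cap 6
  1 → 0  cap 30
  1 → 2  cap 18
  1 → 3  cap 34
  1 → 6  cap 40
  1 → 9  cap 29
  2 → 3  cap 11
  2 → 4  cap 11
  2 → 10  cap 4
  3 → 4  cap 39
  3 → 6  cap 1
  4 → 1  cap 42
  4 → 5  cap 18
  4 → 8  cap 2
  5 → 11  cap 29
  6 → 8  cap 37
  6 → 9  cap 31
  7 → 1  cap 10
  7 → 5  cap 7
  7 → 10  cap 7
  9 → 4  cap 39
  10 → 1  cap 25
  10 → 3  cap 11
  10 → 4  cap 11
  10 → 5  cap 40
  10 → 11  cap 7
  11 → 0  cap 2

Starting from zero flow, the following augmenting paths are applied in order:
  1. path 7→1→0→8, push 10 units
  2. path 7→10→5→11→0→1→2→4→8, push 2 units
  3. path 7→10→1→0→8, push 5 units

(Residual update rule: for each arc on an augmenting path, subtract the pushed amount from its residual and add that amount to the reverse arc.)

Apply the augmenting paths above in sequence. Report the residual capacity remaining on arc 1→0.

after path 1 (7→1→0→8, push 10): res(1,0)=20
after path 2 (7→10→5→11→0→1→2→4→8, push 2): res(1,0)=22
after path 3 (7→10→1→0→8, push 5): res(1,0)=17

Residual capacity of (1,0): 17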